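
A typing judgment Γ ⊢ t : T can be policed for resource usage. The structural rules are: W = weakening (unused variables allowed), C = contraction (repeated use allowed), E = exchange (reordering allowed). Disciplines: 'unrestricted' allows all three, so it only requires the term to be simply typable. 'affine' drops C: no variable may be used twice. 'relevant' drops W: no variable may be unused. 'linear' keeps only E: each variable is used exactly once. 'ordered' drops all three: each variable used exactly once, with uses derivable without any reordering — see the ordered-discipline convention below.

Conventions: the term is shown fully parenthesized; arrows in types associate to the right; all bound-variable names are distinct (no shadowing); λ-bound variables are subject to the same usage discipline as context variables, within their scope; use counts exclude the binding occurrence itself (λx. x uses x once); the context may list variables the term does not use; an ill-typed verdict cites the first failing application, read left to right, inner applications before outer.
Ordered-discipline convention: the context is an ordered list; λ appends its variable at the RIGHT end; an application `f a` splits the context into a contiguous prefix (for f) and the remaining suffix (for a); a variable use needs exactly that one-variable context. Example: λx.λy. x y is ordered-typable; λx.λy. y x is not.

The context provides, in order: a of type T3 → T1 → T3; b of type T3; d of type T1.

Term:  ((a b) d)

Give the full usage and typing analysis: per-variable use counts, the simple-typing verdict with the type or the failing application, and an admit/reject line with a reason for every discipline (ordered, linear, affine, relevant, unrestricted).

usage: a ×1; b ×1; d ×1
uses in reading order: a, b, d
typing: ✓ — T3
ordered: ✓, a, b, d once each; derivable with no W/C/E
linear: ✓, exactly-once usage across a, b, d
affine: ✓, no duplicate uses among a, b, d
relevant: ✓, a, b, d: all used, weakening unneeded
unrestricted: ✓, simply typable at T3; W, C, E all held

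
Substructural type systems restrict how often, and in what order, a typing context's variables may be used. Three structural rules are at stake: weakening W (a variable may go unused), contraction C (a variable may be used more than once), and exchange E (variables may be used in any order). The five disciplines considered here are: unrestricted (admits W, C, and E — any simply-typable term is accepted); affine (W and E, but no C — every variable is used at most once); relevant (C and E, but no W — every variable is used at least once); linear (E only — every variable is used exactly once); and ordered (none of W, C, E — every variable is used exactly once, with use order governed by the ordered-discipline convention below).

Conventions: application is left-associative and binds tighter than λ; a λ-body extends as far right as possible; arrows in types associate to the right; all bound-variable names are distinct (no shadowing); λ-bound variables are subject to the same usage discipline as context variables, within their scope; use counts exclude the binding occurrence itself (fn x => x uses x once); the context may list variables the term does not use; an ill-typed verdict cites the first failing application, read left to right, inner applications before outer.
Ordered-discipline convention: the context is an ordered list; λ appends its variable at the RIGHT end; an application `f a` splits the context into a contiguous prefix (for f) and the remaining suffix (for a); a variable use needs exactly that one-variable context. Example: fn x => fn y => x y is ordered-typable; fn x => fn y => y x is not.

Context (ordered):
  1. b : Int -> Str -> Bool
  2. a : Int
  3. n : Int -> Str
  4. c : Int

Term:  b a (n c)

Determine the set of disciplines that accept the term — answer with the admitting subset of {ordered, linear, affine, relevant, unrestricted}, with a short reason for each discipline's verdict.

accepted by: ordered, linear, affine, relevant, unrestricted
counts: b=1; a=1; n=1; c=1
left-to-right use order: b, a, n, c
typing: the term checks, with type Bool
ordered: ✓, one use each (b, a, n, c); ordered split holds
linear: ✓, exactly-once usage across b, a, n, c
affine: ✓, b, a, n, c: no repeats, contraction unneeded
relevant: ✓, none of b, a, n, c goes unused
unrestricted: ✓, well-typed at Bool; no restrictions here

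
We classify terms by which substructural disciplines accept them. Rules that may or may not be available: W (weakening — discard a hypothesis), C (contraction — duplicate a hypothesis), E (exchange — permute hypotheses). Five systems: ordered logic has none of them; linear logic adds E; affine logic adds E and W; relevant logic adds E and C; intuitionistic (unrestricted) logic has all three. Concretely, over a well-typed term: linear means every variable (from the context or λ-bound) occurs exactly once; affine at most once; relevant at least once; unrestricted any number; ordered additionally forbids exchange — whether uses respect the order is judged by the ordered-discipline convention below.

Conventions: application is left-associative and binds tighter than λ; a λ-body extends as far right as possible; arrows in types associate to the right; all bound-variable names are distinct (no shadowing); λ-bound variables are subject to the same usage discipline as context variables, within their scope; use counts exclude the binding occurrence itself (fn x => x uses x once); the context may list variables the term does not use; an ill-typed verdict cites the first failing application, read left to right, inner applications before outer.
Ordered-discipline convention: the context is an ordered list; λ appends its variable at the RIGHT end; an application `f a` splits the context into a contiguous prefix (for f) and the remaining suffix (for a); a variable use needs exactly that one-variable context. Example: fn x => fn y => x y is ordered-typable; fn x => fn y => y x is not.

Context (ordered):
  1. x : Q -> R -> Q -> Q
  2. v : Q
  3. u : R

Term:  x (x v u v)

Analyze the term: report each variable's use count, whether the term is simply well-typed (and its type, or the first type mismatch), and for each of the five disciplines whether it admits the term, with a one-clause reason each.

use counts: x: 2; v: 2; u: 1
order of uses: x, x, v, u, v
typing: ✓ — R -> Q -> Q
ordered: ✗, x ×2, v ×2 used more than once (contraction)
linear: ✗, x ×2, v ×2 used more than once (contraction)
affine: ✗, x ×2, v ×2 used more than once (contraction)
relevant: ✓, at least one use each (x, v, u)
unrestricted: ✓, well-typed at R -> Q -> Q; no restrictions here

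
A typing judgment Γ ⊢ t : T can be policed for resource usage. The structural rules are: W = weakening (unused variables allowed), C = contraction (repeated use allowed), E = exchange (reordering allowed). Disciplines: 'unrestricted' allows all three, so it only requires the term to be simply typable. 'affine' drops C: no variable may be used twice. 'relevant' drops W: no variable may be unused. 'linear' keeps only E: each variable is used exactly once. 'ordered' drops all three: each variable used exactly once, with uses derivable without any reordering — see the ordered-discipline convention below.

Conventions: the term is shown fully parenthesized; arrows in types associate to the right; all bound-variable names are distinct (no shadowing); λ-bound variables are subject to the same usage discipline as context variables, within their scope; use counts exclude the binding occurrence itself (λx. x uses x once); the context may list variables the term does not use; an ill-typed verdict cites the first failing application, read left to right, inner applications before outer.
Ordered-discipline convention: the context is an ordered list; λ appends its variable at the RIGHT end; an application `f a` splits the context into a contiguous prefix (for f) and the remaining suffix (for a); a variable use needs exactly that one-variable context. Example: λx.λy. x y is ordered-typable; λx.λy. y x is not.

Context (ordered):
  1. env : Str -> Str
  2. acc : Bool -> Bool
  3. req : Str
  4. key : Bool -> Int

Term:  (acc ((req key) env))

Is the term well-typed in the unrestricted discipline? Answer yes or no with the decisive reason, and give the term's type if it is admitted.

no — a type mismatch blocks all five
use counts: env ×1; acc ×1; req ×1; key ×1
left-to-right use order: acc, req, key, env
typing: ill-typed: applying a non-function (Str)
across the five disciplines: ordered ✗ · linear ✗ · affine ✗ · relevant ✗ · unrestricted ✗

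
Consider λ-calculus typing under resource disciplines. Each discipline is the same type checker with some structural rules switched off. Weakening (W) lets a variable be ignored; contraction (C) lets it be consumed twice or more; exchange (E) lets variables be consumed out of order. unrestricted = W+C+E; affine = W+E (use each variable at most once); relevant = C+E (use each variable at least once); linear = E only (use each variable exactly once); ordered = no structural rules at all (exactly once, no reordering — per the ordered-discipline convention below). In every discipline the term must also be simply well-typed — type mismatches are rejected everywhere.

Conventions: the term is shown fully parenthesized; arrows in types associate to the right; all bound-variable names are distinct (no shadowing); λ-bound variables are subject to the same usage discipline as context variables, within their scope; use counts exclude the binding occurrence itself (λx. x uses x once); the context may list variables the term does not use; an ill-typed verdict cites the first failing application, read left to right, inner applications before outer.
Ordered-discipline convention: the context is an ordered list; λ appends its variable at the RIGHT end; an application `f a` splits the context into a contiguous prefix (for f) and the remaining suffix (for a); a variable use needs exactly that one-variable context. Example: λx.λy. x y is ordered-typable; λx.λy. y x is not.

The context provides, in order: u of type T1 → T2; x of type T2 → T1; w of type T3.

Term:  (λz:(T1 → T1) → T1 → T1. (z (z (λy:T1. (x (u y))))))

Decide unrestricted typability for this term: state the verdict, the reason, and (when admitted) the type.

yes — typability at ((T1 → T1) → T1 → T1) → T1 → T1 is all that's needed; term : ((T1 → T1) → T1 → T1) → T1 → T1
counts: u: 1×; x: 1×; w: 0×; z (λ-bound): 2×; y (λ-bound): 1×
left-to-right use order: z, z, x, u, y
typing: well-typed at ((T1 → T1) → T1 → T1) → T1 → T1
summary: ordered ✗ | linear ✗ | affine ✗ | relevant ✗ | unrestricted ✓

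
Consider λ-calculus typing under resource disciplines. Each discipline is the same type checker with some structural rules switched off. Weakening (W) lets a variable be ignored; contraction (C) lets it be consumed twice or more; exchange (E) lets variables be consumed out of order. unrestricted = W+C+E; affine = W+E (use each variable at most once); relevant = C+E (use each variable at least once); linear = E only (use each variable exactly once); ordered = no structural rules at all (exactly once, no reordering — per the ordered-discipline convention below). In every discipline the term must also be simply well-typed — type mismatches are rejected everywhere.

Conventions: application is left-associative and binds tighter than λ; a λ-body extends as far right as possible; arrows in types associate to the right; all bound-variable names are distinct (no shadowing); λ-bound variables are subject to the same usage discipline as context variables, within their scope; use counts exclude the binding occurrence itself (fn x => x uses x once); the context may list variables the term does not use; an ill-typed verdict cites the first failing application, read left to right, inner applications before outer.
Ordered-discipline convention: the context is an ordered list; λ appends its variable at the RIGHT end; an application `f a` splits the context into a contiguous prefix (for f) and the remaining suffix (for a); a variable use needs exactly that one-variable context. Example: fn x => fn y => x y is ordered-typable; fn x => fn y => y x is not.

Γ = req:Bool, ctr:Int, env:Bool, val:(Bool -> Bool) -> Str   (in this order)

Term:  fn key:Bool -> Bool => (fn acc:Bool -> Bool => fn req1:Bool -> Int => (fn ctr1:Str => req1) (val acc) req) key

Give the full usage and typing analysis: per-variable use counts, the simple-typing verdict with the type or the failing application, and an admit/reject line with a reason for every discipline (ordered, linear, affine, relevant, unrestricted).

use counts: req=1; ctr=0; env=0; val=1; key (bound)=1; acc (bound)=1; req1 (bound)=1; ctr1 (bound)=0
use order (left to right): req1, val, acc, req, key
typing: ✓ — (Bool -> Bool) -> (Bool -> Int) -> Int
ordered ✗ (needs weakening: ctr, env, ctr1 unused)
linear ✗ (needs weakening: ctr, env, ctr1 unused)
affine ✓ (no duplicate uses among req, ctr, env, val, key, acc, req1, ctr1)
relevant ✗ (needs weakening: ctr, env, ctr1 unused)
unrestricted ✓ (well-typed at (Bool -> Bool) -> (Bool -> Int) -> Int; no restrictions here)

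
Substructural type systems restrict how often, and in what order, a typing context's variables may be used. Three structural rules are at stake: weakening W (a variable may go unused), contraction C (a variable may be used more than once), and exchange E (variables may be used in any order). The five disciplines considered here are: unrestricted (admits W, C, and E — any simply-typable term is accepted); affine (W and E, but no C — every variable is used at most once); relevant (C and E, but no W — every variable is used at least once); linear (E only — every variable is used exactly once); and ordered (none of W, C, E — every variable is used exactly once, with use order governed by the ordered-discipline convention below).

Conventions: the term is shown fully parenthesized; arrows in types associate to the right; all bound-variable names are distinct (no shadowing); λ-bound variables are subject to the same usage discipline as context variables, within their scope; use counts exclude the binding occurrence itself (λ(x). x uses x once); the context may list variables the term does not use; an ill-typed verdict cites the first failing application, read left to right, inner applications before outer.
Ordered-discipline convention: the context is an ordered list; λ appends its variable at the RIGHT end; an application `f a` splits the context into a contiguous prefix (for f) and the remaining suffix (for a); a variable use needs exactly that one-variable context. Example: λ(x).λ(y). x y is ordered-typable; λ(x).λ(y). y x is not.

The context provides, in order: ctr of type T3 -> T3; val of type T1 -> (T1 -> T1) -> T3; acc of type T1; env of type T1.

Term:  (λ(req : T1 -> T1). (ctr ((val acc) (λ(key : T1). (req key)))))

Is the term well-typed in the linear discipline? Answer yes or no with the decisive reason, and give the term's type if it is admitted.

no — env never used (weakening)
use counts: ctr: 1; val: 1; acc: 1; env: 0; req (λ-bound): 1; key (λ-bound): 1
order of uses: ctr, val, acc, req, key
typing: the term checks, with type (T1 -> T1) -> T3
per-discipline verdicts: ordered ✗; linear ✗; affine ✓; relevant ✗; unrestricted ✓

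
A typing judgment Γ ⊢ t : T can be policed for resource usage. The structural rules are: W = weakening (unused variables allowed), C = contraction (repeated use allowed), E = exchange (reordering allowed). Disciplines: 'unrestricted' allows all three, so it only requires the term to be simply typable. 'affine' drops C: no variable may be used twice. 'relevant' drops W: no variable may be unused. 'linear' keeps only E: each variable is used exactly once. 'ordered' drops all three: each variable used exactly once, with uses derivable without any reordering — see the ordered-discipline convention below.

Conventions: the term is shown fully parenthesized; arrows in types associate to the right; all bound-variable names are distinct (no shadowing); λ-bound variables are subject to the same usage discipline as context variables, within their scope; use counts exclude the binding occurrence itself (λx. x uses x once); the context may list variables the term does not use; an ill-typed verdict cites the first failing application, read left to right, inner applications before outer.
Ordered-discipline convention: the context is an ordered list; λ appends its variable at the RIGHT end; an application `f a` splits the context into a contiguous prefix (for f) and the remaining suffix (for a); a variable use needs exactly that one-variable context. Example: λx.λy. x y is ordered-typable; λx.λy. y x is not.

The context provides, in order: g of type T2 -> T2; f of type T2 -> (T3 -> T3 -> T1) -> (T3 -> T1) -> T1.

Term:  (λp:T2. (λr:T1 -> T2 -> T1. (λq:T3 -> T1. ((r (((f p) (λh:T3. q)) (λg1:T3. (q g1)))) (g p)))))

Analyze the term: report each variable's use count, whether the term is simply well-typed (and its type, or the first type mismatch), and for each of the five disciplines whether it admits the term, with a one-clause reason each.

variable uses: g=1; f=1; p [bound]=2; r [bound]=1; q [bound]=2; h [bound]=0; g1 [bound]=1
uses in reading order: r, f, p, q, q, g1, g, p
typing: the term checks, with type T2 -> (T1 -> T2 -> T1) -> (T3 -> T1) -> T1
ordered: ✗, needs contraction — p ×2, q ×2; needs weakening: h unused
linear: ✗, needs contraction — p ×2, q ×2; needs weakening: h unused
affine: ✗, needs contraction — p ×2, q ×2
relevant: ✗, needs weakening: h unused
unrestricted: ✓, type-checks (T2 -> (T1 -> T2 -> T1) -> (T3 -> T1) -> T1) and nothing is barred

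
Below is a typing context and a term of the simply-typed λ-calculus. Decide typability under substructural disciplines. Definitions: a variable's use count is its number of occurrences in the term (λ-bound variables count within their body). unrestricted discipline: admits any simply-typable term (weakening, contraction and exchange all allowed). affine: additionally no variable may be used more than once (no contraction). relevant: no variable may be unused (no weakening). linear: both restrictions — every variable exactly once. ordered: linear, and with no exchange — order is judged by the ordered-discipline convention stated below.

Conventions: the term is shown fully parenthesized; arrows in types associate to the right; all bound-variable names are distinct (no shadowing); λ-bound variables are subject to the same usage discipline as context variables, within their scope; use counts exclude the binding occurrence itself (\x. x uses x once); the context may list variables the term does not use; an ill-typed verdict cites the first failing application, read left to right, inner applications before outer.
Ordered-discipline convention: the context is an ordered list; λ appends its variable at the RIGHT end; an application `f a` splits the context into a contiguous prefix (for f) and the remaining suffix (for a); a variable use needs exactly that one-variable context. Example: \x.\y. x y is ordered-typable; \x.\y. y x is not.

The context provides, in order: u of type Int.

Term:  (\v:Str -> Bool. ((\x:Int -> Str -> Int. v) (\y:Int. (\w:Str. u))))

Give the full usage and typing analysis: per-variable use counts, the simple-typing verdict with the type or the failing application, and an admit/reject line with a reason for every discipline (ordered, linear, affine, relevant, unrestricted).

usage: u: 1, v (λ-bound): 1, x (λ-bound): 0, y (λ-bound): 0, w (λ-bound): 0
left-to-right use order: v, u
typing: ✓ — (Str -> Bool) -> Str -> Bool
ordered ✗ (unused: x, y, w — weakening required)
linear ✗ (unused: x, y, w — weakening required)
affine ✓ (no duplicate uses among u, v, x, y, w)
relevant ✗ (unused: x, y, w — weakening required)
unrestricted ✓ (well-typed at (Str -> Bool) -> Str -> Bool; no restrictions here)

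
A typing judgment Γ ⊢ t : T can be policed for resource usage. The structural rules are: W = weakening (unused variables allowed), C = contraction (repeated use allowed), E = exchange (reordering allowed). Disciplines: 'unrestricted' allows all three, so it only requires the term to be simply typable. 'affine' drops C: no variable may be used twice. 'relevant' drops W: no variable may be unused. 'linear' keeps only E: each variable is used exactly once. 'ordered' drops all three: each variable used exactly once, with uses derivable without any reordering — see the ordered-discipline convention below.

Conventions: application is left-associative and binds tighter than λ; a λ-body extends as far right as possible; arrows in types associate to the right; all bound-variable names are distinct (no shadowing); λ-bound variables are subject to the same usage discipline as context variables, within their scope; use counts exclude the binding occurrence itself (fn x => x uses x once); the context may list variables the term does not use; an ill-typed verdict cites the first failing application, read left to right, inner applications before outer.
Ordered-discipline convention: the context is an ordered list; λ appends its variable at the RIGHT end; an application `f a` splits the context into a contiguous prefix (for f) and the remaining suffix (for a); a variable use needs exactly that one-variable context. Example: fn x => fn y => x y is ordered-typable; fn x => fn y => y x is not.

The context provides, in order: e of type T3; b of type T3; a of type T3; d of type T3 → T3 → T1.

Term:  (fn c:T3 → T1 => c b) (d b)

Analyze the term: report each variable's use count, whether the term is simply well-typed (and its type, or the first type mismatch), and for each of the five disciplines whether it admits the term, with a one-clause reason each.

counts: e=0; b=2; a=0; d=1; c (λ-bound)=1
order of uses: c, b, d, b
typing: well-typed — term : T1
ordered ✗ (b ×2 used more than once (contraction); e, a left unused)
linear ✗ (b ×2 used more than once (contraction); e, a left unused)
affine ✗ (b ×2 used more than once (contraction))
relevant ✗ (e, a left unused)
unrestricted ✓ (well-typed at T1; no restrictions here)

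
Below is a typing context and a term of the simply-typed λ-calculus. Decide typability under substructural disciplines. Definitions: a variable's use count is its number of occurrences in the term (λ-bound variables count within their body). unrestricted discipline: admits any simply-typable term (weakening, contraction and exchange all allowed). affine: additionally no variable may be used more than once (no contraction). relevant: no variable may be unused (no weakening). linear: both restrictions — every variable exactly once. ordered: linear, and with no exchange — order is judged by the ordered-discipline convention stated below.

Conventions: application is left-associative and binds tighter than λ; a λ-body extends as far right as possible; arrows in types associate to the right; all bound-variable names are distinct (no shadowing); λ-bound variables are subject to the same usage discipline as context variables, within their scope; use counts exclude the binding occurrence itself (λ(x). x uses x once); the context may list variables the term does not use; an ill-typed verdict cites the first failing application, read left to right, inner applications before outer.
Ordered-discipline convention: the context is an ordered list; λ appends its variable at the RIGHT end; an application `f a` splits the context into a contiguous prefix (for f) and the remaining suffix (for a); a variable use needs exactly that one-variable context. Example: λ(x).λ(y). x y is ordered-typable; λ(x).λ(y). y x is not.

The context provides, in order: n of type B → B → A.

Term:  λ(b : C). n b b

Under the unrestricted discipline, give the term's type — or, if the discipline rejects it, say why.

not well-typed under unrestricted — the type mismatch rejects it
counts: n: 1, b (λ-bound): 2
uses in reading order: n, b, b
typing: ill-typed: an application expects B but receives C
summary: ordered ✗ · linear ✗ · affine ✗ · relevant ✗ · unrestricted ✗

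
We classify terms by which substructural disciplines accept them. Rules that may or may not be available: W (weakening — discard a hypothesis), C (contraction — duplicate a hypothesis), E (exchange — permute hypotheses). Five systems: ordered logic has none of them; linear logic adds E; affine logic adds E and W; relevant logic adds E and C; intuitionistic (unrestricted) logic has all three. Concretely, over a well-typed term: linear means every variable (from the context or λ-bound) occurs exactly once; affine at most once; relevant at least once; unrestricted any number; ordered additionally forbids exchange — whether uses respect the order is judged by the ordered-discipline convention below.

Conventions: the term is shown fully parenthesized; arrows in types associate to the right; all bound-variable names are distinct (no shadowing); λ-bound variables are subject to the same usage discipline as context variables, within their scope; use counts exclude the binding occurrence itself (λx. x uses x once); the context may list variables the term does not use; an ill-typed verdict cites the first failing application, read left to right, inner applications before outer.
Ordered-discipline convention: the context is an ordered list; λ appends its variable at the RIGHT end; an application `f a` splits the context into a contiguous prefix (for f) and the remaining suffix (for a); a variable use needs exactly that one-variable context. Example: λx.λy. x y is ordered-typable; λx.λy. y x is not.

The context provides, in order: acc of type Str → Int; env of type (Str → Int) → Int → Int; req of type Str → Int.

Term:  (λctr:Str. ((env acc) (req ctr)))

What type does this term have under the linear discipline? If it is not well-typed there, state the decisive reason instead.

term : Str → Int
usage: acc: 1, env: 1, req: 1, ctr (λ-bound): 1
left-to-right use order: env, acc, req, ctr
typing: the term checks, with type Str → Int
across the five disciplines: ordered ✗ · linear ✓ · affine ✓ · relevant ✓ · unrestricted ✓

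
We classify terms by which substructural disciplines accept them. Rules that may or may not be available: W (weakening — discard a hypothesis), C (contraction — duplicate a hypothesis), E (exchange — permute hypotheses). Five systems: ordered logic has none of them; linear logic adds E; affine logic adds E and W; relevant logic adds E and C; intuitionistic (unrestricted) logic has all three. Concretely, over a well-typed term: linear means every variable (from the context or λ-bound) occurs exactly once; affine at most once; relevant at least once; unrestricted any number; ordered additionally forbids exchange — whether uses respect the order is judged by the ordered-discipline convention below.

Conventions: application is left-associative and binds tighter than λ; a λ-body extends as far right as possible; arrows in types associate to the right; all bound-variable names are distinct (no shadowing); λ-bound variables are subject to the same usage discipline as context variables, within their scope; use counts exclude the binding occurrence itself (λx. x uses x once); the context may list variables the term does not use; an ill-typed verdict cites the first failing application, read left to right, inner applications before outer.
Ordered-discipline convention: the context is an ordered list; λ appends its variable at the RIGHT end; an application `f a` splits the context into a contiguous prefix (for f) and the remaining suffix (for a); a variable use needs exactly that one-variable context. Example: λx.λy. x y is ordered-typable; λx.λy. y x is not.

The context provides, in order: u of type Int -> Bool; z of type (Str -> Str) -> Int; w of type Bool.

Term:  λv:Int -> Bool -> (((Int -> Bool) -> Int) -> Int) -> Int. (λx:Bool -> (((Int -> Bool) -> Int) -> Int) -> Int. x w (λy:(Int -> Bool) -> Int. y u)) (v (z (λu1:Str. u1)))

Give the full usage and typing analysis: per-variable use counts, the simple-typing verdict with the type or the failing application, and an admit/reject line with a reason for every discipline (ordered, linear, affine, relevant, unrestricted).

use counts: u: 1, z: 1, w: 1, v (bound): 1, x (bound): 1, y (bound): 1, u1 (bound): 1
uses in reading order: x, w, y, u, v, z, u1
typing: ✓ — (Int -> Bool -> (((Int -> Bool) -> Int) -> Int) -> Int) -> Int
ordered ✗ (no ordered split (uses run x, w, y, u, v, z, u1))
linear ✓ (exactly-once usage across u, z, w, v, x, y, u1)
affine ✓ (at most one use each (u, z, w, v, x, y, u1))
relevant ✓ (none of u, z, w, v, x, y, u1 goes unused)
unrestricted ✓ (type-checks ((Int -> Bool -> (((Int -> Bool) -> Int) -> Int) -> Int) -> Int) and nothing is barred)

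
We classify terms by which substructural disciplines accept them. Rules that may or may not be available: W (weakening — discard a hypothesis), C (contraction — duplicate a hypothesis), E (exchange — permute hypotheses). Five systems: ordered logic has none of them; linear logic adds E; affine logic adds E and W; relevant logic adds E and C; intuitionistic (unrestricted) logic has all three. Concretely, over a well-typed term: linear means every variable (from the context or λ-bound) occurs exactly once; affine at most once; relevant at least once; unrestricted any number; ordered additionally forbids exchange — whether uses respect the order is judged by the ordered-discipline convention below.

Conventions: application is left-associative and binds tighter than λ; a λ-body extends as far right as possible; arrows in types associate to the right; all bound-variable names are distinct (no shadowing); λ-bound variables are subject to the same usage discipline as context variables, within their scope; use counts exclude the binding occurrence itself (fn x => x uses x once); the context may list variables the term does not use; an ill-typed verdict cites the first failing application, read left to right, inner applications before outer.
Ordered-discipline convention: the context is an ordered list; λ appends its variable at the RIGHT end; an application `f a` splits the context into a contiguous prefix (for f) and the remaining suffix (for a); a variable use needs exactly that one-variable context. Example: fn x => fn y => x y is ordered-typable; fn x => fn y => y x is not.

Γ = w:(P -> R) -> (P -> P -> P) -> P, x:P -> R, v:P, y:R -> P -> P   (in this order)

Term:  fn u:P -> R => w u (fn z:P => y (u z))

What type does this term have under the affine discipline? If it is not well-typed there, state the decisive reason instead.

not well-typed under affine — needs contraction — u ×2
usage: w=1, x=0, v=0, y=1, u (λ-bound)=2, z (λ-bound)=1
use order (left to right): w, u, y, u, z
typing: ✓ — (P -> R) -> P
summary: ordered ✗; linear ✗; affine ✗; relevant ✗; unrestricted ✓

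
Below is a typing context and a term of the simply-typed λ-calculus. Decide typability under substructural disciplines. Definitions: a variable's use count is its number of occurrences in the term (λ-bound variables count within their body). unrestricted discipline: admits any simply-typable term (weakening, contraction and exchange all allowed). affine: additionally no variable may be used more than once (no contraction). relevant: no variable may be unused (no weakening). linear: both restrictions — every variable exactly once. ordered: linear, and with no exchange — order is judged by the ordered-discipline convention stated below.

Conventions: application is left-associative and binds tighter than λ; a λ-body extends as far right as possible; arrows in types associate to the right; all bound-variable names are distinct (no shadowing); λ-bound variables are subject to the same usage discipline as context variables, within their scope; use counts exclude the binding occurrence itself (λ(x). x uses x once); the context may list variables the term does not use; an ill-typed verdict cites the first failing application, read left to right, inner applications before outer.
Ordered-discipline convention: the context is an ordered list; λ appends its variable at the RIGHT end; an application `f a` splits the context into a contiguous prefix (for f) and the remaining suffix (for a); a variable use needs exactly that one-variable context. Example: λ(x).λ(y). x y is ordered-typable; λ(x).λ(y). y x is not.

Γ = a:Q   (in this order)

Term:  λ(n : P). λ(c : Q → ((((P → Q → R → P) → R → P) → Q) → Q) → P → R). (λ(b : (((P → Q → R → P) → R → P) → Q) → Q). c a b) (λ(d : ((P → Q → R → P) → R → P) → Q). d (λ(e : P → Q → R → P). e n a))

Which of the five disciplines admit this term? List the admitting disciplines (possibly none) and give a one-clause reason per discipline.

admitting disciplines: relevant, unrestricted
variable uses: a: 2×; n (λ-bound): 1×; c (λ-bound): 1×; b (λ-bound): 1×; d (λ-bound): 1×; e (λ-bound): 1×
left-to-right use order: c, a, b, d, e, n, a
typing: well-typed at P → (Q → ((((P → Q → R → P) → R → P) → Q) → Q) → P → R) → P → R
ordered: ✗, needs contraction — a ×2
linear: ✗, needs contraction — a ×2
affine: ✗, needs contraction — a ×2
relevant: ✓, at least one use each (a, n, c, b, d, e)
unrestricted: ✓, simply typable at P → (Q → ((((P → Q → R → P) → R → P) → Q) → Q) → P → R) → P → R; W, C, E all held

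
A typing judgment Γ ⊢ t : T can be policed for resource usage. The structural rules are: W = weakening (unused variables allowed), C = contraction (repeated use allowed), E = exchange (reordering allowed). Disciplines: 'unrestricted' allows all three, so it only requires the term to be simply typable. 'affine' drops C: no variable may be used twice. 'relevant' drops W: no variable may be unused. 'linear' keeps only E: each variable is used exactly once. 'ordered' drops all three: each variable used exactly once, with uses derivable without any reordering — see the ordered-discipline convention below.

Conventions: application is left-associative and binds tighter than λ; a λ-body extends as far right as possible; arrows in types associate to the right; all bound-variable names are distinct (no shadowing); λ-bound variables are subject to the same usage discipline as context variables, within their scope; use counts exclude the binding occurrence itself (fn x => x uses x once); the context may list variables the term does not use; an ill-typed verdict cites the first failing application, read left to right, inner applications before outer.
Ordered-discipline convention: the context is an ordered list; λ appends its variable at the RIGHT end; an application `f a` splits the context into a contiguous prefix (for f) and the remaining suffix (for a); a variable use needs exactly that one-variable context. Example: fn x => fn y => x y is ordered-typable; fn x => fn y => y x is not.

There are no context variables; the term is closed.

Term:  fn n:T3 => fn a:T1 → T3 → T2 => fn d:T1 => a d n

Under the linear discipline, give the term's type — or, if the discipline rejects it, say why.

term : T3 → (T1 → T3 → T2) → T1 → T2
usage: n (bound) ×1; a (bound) ×1; d (bound) ×1
uses in reading order: a, d, n
typing: well-typed at T3 → (T1 → T3 → T2) → T1 → T2
summary: ordered ✗, linear ✓, affine ✓, relevant ✓, unrestricted ✓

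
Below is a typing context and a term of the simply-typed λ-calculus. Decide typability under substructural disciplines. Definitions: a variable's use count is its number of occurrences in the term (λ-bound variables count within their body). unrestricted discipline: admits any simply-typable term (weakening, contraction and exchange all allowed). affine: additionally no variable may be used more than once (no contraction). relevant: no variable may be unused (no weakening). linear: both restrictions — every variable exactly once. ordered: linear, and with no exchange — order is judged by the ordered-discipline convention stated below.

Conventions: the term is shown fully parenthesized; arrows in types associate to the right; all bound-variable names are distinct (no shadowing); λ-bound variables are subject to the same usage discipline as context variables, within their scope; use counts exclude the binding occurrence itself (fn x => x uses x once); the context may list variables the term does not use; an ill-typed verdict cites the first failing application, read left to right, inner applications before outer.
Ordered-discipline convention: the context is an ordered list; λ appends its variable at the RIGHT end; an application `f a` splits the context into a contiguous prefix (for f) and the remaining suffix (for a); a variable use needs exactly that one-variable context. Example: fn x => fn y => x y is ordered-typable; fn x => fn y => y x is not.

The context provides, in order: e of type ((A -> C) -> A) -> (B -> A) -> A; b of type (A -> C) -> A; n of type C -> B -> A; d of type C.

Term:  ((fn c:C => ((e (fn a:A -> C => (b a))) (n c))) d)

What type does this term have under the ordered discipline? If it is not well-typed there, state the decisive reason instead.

term : A
use counts: e ×1; b ×1; n ×1; d ×1; c (bound) ×1; a (bound) ×1
left-to-right use order: e, b, a, n, c, d
typing: the term checks, with type A
all disciplines: ordered ✓; linear ✓; affine ✓; relevant ✓; unrestricted ✓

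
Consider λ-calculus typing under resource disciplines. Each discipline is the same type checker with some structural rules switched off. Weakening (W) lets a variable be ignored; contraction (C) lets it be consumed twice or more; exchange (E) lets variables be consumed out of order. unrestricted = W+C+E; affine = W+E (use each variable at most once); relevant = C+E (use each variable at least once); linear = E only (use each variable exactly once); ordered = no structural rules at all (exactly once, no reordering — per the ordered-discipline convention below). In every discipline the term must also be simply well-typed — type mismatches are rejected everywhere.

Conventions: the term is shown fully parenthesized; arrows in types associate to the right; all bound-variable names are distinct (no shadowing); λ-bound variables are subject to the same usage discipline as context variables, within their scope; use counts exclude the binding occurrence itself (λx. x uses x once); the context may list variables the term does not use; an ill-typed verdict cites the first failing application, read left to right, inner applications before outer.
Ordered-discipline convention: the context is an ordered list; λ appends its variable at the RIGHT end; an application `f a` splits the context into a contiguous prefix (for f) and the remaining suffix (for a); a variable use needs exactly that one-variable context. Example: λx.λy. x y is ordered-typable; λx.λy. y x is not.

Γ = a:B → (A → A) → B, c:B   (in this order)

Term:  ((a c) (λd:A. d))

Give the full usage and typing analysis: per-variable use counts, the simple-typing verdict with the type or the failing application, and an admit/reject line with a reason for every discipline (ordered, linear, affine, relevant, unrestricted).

variable uses: a=1; c=1; d [bound]=1
order of uses: a, c, d
typing: well-typed at B
ordered: ✓ — a, c, d: once each, no exchange needed
linear: ✓ — single use per variable (a, c, d)
affine: ✓ — a, c, d: no repeats, contraction unneeded
relevant: ✓ — a, c, d: all used, weakening unneeded
unrestricted: ✓ — well-typed at B; no restrictions here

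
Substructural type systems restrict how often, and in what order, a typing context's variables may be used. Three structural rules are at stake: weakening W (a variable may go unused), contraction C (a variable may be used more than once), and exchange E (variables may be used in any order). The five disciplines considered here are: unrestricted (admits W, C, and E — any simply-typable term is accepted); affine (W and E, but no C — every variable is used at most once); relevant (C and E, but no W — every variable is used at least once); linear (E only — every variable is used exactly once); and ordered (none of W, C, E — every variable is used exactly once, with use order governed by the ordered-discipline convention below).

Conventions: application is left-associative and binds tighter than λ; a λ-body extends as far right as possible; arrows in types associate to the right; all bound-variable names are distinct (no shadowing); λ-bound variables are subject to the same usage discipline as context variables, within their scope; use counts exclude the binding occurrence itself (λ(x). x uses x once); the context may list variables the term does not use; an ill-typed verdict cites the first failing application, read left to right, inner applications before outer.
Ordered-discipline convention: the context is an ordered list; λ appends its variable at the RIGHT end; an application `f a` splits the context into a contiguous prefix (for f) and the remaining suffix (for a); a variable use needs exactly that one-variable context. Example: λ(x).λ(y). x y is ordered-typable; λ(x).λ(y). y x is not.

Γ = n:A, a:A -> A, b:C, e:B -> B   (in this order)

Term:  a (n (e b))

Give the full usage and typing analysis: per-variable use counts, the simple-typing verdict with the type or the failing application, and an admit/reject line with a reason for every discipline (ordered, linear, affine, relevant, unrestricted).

variable uses: n=1; a=1; b=1; e=1
use order (left to right): a, n, e, b
typing: ill-typed: argument of type C where B is required
ordered: ✗ — the type mismatch rejects it
linear: ✗ — not simply typable
affine: ✗ — fails simple typing
relevant: ✗ — a type mismatch blocks all five
unrestricted: ✗ — the type mismatch rejects it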